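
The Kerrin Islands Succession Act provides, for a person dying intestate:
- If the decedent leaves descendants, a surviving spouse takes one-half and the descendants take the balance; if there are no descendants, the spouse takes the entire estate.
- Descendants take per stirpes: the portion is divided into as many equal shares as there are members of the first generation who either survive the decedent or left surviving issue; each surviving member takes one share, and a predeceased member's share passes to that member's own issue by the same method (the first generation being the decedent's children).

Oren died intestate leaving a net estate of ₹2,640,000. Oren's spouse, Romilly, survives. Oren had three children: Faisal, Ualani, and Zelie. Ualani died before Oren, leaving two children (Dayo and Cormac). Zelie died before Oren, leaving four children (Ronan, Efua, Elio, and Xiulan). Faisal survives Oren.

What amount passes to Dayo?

Dayo receives ₹220,000.

Romilly takes one-half of ₹2,640,000 = ₹1,320,000. The remaining ₹1,320,000 passes to the descendants.
The descendants' portion (₹1,320,000) is divided into 3 shares of ₹440,000: Faisal takes ₹440,000; Ualani's ₹440,000 share passes to Ualani's issue; Zelie's ₹440,000 share passes to Zelie's issue.
Ualani's share (₹440,000) is divided into 2 shares of ₹220,000: Dayo and Cormac each take ₹220,000.
Zelie's share (₹440,000) is divided into 4 shares of ₹110,000: Ronan, Efua, Elio, and Xiulan each take ₹110,000.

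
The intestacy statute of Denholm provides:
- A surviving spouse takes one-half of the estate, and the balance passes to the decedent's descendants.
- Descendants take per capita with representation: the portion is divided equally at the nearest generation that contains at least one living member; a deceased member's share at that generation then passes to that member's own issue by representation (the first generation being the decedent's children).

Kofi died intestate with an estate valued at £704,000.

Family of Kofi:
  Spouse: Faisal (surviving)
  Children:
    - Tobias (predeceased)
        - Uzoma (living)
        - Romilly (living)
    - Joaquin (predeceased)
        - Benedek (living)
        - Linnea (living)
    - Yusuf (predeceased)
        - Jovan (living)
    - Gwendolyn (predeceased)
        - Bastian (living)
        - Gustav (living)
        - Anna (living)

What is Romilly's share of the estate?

Faisal takes one-half of £704,000 = £352,000. The remaining £352,000 passes to the descendants.
No child survives, so the initial division is made at the grandchildren's generation.
The descendants' portion (£352,000) is divided into 8 shares of £44,000: Uzoma, Romilly, Benedek, Linnea, Jovan, Bastian, Gustav, and Anna each take £44,000.

Romilly receives £44,000.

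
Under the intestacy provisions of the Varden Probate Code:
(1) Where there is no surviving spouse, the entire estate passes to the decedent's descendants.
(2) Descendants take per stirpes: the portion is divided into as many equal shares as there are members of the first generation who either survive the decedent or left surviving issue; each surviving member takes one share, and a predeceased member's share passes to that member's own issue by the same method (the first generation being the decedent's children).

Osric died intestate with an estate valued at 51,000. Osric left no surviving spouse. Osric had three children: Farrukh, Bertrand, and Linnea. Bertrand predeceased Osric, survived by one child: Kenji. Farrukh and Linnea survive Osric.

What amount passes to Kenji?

The entire 51,000 passes to the descendants.
That amount (51,000) is divided into 3 shares of 17,000: Farrukh and Linnea each take 17,000; Bertrand's 17,000 share passes to Bertrand's issue.
Bertrand's share (17,000) passes entirely to Kenji.

Kenji receives 17,000.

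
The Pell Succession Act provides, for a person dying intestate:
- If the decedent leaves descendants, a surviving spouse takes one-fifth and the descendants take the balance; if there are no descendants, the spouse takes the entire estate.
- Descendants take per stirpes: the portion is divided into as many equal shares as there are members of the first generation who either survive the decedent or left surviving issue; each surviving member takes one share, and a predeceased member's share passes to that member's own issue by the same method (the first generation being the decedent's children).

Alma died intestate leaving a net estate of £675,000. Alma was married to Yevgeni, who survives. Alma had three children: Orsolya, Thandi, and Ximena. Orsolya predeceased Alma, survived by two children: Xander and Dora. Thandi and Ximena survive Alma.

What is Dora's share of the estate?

Yevgeni takes one-fifth of £675,000 = £135,000. The remaining £540,000 passes to the descendants.
The descendants' portion (£540,000) is divided into 3 shares of £180,000: Thandi and Ximena each take £180,000; Orsolya's £180,000 share passes to Orsolya's issue.
Orsolya's share (£180,000) is divided into 2 shares of £90,000: Xander and Dora each take £90,000.

Dora receives £90,000.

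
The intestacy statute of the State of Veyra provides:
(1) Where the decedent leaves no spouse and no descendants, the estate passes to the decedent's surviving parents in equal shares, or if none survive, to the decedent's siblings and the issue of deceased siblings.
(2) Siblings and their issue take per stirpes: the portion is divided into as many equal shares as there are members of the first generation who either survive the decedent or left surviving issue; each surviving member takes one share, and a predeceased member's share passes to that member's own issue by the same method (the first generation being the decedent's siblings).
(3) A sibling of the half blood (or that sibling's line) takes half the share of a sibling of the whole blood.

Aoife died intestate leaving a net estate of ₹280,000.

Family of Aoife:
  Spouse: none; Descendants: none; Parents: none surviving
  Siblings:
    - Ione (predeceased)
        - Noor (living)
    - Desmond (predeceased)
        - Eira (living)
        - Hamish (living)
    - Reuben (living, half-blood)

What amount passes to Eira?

Eira receives ₹56,000.

The entire ₹280,000 passes to the siblings and their issue.
Counting each half-blood sibling's line as half a unit, there are 5/2 units in ₹280,000, so one unit is ₹112,000. Whole-blood lines (Ione and Desmond) take ₹112,000 each; half-blood lines (Reuben) take ₹56,000 each.
Ione's share (₹112,000) passes entirely to Noor.
Desmond's share (₹112,000) is divided into 2 shares of ₹56,000: Eira and Hamish each take ₹56,000.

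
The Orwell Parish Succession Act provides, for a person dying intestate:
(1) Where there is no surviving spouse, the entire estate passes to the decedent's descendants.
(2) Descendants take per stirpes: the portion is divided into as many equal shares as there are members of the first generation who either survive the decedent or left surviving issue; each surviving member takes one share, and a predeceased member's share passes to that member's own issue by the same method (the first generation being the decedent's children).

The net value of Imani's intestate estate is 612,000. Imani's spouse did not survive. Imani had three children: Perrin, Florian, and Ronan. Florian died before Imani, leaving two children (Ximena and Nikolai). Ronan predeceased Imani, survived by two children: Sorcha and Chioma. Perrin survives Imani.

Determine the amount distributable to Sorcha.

Sorcha receives 102,000.

The entire 612,000 passes to the descendants.
That amount (612,000) is divided into 3 shares of 204,000: Perrin takes 204,000; Florian's 204,000 share passes to Florian's issue; Ronan's 204,000 share passes to Ronan's issue.
Florian's share (204,000) is divided into 2 shares of 102,000: Ximena and Nikolai each take 102,000.
Ronan's share (204,000) is divided into 2 shares of 102,000: Sorcha and Chioma each take 102,000.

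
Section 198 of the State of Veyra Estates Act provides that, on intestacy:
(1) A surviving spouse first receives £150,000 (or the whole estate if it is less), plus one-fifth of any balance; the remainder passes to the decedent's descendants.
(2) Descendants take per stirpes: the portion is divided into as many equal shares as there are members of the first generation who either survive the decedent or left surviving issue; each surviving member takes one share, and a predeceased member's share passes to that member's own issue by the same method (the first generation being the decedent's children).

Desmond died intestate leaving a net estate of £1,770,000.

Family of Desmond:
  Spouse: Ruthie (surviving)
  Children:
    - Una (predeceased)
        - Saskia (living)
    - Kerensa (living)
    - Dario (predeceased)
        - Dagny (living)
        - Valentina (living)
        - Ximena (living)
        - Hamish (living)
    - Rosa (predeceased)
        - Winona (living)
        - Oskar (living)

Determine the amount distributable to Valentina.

Valentina receives £81,000.

Ruthie first takes £150,000, leaving a balance of £1,620,000. Ruthie then takes one-fifth of the balance (£324,000), for a total of £474,000. The remaining £1,296,000 passes to the descendants.
The descendants' portion (£1,296,000) is divided into 4 shares of £324,000: Kerensa takes £324,000; Una's £324,000 share passes to Una's issue; Dario's £324,000 share passes to Dario's issue; Rosa's £324,000 share passes to Rosa's issue.
Una's share (£324,000) passes entirely to Saskia.
Dario's share (£324,000) is divided into 4 shares of £81,000: Dagny, Valentina, Ximena, and Hamish each take £81,000.
Rosa's share (£324,000) is divided into 2 shares of £162,000: Winona and Oskar each take £162,000.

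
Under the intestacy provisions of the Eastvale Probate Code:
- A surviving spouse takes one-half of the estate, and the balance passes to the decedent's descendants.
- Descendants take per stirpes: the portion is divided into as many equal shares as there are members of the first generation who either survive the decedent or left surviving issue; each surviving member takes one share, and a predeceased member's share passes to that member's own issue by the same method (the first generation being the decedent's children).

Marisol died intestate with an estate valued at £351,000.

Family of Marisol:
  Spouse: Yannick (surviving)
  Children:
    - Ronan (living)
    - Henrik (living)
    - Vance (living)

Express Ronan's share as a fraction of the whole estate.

Yannick takes one-half of £351,000 = £175,500. The remaining £175,500 passes to the descendants.
The descendants' portion (£175,500) is divided into 3 shares of £58,500: Ronan, Henrik, and Vance each take £58,500.

Ronan receives 1/6 of the estate.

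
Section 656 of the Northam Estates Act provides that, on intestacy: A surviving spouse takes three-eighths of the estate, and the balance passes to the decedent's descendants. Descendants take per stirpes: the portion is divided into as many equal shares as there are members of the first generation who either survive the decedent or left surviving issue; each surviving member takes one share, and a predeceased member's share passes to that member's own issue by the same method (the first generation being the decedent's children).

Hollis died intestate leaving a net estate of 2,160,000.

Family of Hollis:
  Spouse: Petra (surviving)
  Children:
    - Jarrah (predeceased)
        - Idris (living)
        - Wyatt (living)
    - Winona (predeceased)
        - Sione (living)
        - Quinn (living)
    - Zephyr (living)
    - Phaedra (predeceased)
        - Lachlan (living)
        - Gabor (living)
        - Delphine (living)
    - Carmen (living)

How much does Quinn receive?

Petra takes three-eighths of 2,160,000 = 810,000. The remaining 1,350,000 passes to the descendants.
The descendants' portion (1,350,000) is divided into 5 shares of 270,000: Zephyr and Carmen each take 270,000; Jarrah's 270,000 share passes to Jarrah's issue; Winona's 270,000 share passes to Winona's issue; Phaedra's 270,000 share passes to Phaedra's issue.
Jarrah's share (270,000) is divided into 2 shares of 135,000: Idris and Wyatt each take 135,000.
Winona's share (270,000) is divided into 2 shares of 135,000: Sione and Quinn each take 135,000.
Phaedra's share (270,000) is divided into 3 shares of 90,000: Lachlan, Gabor, and Delphine each take 90,000.

Quinn receives 135,000.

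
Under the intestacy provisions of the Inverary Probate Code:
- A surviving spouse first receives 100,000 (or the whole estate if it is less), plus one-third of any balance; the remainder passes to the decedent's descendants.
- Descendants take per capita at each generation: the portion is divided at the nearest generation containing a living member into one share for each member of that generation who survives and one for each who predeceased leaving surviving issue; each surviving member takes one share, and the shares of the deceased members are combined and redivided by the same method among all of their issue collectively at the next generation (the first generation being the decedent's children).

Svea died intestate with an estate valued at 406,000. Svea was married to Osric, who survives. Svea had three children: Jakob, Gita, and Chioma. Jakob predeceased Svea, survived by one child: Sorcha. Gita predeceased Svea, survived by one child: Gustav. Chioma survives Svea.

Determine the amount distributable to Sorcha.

Sorcha receives 68,000.

Osric first takes 100,000, leaving a balance of 306,000. Osric then takes one-third of the balance (102,000), for a total of 202,000. The remaining 204,000 passes to the descendants.
The descendants' portion (204,000) is divided at the children's generation into 3 shares of 68,000. Chioma takes 68,000. The 2 shares of the deceased (Jakob and Gita) are combined into a pool of 136,000.
That pool (136,000) is divided at the grandchildren's generation equally among Sorcha and Gustav: 68,000 each.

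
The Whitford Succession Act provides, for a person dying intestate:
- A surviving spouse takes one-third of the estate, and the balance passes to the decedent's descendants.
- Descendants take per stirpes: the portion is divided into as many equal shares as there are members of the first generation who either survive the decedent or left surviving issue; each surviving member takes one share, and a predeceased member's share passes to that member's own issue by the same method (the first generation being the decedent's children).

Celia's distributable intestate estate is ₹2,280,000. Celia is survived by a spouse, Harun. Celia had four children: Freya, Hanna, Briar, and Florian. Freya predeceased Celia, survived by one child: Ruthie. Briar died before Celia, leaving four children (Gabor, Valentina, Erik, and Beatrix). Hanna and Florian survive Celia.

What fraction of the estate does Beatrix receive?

Beatrix receives 1/24 of the estate.

Harun takes one-third of ₹2,280,000 = ₹760,000. The remaining ₹1,520,000 passes to the descendants.
The descendants' portion (₹1,520,000) is divided into 4 shares of ₹380,000: Hanna and Florian each take ₹380,000; Freya's ₹380,000 share passes to Freya's issue; Briar's ₹380,000 share passes to Briar's issue.
Freya's share (₹380,000) passes entirely to Ruthie.
Briar's share (₹380,000) is divided into 4 shares of ₹95,000: Gabor, Valentina, Erik, and Beatrix each take ₹95,000.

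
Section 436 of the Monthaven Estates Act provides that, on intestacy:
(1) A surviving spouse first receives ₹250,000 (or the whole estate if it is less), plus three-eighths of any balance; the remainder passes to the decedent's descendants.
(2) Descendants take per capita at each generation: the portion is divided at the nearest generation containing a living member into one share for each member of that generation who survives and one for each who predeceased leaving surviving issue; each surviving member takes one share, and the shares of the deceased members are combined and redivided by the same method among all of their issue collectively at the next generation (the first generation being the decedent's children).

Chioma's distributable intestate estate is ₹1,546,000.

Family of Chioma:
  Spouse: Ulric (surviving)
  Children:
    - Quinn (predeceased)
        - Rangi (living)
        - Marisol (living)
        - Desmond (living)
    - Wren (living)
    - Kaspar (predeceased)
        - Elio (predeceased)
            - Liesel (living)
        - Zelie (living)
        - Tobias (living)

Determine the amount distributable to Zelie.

Ulric first takes ₹250,000, leaving a balance of ₹1,296,000. Ulric then takes three-eighths of the balance (₹486,000), for a total of ₹736,000. The remaining ₹810,000 passes to the descendants.
The descendants' portion (₹810,000) is divided at the children's generation into 3 shares of ₹270,000. Wren takes ₹270,000. The 2 shares of the deceased (Quinn and Kaspar) are combined into a pool of ₹540,000.
That pool (₹540,000) is divided at the grandchildren's generation into 6 shares of ₹90,000. Rangi, Marisol, Desmond, Zelie, and Tobias each take ₹90,000. The remaining share for the deceased Elio (₹90,000) is carried to the next generation.
That pool (₹90,000) passes entirely to Liesel, the sole taker at the great-grandchildren's generation.

Zelie receives ₹90,000.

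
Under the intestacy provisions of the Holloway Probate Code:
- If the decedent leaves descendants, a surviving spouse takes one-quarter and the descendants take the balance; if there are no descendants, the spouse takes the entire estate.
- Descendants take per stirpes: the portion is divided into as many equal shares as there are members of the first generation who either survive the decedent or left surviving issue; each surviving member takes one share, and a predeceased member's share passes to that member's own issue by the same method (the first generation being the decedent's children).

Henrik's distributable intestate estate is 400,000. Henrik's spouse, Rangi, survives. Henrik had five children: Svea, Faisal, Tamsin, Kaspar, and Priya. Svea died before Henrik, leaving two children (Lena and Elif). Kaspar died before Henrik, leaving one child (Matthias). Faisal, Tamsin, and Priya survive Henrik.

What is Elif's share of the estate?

Rangi takes one-quarter of 400,000 = 100,000. The remaining 300,000 passes to the descendants.
The descendants' portion (300,000) is divided into 5 shares of 60,000: Faisal, Tamsin, and Priya each take 60,000; Svea's 60,000 share passes to Svea's issue; Kaspar's 60,000 share passes to Kaspar's issue.
Svea's share (60,000) is divided into 2 shares of 30,000: Lena and Elif each take 30,000.
Kaspar's share (60,000) passes entirely to Matthias.

Elif receives 30,000.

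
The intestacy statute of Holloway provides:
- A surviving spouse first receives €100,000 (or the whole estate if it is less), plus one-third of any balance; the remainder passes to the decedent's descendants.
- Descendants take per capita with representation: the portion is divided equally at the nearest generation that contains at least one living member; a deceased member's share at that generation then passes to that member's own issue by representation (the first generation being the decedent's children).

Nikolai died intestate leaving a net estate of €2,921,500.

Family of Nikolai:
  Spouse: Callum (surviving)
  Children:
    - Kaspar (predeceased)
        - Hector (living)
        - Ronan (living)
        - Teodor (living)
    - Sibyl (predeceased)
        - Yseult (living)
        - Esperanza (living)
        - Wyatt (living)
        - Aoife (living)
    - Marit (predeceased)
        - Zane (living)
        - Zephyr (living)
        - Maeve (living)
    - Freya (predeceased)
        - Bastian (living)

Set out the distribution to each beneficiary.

Callum: €1,040,500; Hector: €171,000; Ronan: €171,000; Teodor: €171,000; Yseult: €171,000; Esperanza: €171,000; Wyatt: €171,000; Aoife: €171,000; Zane: €171,000; Zephyr: €171,000; Maeve: €171,000; Bastian: €171,000

Callum first takes €100,000, leaving a balance of €2,821,500. Callum then takes one-third of the balance (€940,500), for a total of €1,040,500. The remaining €1,881,000 passes to the descendants.
No child survives, so the initial division is made at the grandchildren's generation.
The descendants' portion (€1,881,000) is divided into 11 shares of €171,000: Hector, Ronan, Teodor, Yseult, Esperanza, Wyatt, Aoife, Zane, Zephyr, Maeve, and Bastian each take €171,000.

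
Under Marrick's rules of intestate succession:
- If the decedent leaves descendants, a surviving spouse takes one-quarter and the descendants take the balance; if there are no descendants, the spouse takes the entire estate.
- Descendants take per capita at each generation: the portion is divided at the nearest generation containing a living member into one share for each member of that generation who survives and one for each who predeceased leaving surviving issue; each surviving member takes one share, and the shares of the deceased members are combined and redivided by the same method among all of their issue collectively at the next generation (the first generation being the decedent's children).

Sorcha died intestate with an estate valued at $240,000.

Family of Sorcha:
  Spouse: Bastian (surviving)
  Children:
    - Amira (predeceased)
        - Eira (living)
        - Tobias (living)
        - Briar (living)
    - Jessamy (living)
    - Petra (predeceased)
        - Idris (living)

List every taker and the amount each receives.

Bastian takes one-quarter of $240,000 = $60,000. The remaining $180,000 passes to the descendants.
The descendants' portion ($180,000) is divided at the children's generation into 3 shares of $60,000. Jessamy takes $60,000. The 2 shares of the deceased (Amira and Petra) are combined into a pool of $120,000.
That pool ($120,000) is divided at the grandchildren's generation equally among Eira, Tobias, Briar, and Idris: $30,000 each.

Bastian: $60,000; Eira: $30,000; Tobias: $30,000; Briar: $30,000; Jessamy: $60,000; Idris: $30,000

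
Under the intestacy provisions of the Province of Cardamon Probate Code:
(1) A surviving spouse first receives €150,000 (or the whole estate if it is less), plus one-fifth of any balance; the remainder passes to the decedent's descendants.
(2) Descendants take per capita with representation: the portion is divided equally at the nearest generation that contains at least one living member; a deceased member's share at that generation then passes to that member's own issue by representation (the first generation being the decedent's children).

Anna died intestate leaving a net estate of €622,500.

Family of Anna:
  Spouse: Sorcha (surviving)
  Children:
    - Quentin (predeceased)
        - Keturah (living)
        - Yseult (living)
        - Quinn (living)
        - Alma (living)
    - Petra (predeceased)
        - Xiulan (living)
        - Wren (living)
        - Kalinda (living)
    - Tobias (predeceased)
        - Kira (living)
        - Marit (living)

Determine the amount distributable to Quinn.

Quinn receives €42,000.

Sorcha first takes €150,000, leaving a balance of €472,500. Sorcha then takes one-fifth of the balance (€94,500), for a total of €244,500. The remaining €378,000 passes to the descendants.
No child survives, so the initial division is made at the grandchildren's generation.
The descendants' portion (€378,000) is divided into 9 shares of €42,000: Keturah, Yseult, Quinn, Alma, Xiulan, Wren, Kalinda, Kira, and Marit each take €42,000.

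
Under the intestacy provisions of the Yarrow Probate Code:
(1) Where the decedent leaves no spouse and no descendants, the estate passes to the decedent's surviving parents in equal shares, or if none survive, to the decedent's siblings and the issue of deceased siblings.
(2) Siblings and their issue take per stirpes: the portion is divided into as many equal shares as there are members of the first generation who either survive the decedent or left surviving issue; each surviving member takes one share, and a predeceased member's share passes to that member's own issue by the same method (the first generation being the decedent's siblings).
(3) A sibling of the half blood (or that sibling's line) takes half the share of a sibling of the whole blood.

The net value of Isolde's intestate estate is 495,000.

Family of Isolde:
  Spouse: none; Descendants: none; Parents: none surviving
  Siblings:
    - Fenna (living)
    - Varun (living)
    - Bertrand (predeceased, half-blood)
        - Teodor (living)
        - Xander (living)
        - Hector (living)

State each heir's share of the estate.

Fenna: 198,000; Varun: 198,000; Teodor: 33,000; Xander: 33,000; Hector: 33,000

The entire 495,000 passes to the siblings and their issue.
Counting each half-blood sibling's line as half a unit, there are 5/2 units in 495,000, so one unit is 198,000. Whole-blood lines (Fenna and Varun) take 198,000 each; half-blood lines (Bertrand) take 99,000 each.
Bertrand's share (99,000) is divided into 3 shares of 33,000: Teodor, Xander, and Hector each take 33,000.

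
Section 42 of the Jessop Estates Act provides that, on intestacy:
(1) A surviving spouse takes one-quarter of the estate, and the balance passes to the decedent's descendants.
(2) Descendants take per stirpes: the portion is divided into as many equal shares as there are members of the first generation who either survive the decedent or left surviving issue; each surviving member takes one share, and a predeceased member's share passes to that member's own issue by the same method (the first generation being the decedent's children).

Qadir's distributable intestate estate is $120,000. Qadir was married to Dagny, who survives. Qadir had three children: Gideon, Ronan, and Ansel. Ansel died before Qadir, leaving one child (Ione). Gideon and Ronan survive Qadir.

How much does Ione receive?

Dagny takes one-quarter of $120,000 = $30,000. The remaining $90,000 passes to the descendants.
The descendants' portion ($90,000) is divided into 3 shares of $30,000: Gideon and Ronan each take $30,000; Ansel's $30,000 share passes to Ansel's issue.
Ansel's share ($30,000) passes entirely to Ione.

Ione receives $30,000.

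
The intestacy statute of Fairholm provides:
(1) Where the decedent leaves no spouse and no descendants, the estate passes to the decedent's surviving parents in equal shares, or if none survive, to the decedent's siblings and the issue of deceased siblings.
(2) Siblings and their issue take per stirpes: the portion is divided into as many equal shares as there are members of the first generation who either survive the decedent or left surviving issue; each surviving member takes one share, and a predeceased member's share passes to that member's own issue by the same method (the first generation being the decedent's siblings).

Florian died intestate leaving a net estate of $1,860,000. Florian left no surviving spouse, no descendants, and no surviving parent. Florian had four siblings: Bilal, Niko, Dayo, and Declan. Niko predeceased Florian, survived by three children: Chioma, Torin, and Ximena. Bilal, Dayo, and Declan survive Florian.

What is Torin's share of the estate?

Torin receives $155,000.

The entire $1,860,000 passes to the siblings and their issue.
That amount ($1,860,000) is divided into 4 shares of $465,000: Bilal, Dayo, and Declan each take $465,000; Niko's $465,000 share passes to Niko's issue.
Niko's share ($465,000) is divided into 3 shares of $155,000: Chioma, Torin, and Ximena each take $155,000.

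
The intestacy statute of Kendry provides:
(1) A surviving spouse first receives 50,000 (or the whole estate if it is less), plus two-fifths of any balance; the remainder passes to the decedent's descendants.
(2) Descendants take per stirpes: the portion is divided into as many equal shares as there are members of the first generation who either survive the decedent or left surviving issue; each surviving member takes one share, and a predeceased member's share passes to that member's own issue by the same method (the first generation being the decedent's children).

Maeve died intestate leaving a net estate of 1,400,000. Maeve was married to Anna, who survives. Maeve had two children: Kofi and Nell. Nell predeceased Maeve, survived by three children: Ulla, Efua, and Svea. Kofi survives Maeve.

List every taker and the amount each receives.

Anna first takes 50,000, leaving a balance of 1,350,000. Anna then takes two-fifths of the balance (540,000), for a total of 590,000. The remaining 810,000 passes to the descendants.
The descendants' portion (810,000) is divided into 2 shares of 405,000: Kofi takes 405,000; Nell's 405,000 share passes to Nell's issue.
Nell's share (405,000) is divided into 3 shares of 135,000: Ulla, Efua, and Svea each take 135,000.

Anna: 590,000; Kofi: 405,000; Ulla: 135,000; Efua: 135,000; Svea: 135,000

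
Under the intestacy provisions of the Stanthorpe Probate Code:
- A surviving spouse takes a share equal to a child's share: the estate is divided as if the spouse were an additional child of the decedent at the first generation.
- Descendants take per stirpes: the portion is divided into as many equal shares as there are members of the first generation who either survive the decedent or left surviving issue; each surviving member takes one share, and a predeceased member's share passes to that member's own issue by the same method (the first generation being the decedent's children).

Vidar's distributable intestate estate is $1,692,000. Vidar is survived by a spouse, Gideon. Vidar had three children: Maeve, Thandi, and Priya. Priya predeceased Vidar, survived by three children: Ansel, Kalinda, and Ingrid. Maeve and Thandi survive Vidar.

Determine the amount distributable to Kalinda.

The spouse counts as an additional share at the children's level, so there are 4 primary shares of $423,000. Gideon takes one such share ($423,000).
The children's combined portion ($1,269,000) is divided into 3 shares of $423,000: Maeve and Thandi each take $423,000; Priya's $423,000 share passes to Priya's issue.
Priya's share ($423,000) is divided into 3 shares of $141,000: Ansel, Kalinda, and Ingrid each take $141,000.

Kalinda receives $141,000.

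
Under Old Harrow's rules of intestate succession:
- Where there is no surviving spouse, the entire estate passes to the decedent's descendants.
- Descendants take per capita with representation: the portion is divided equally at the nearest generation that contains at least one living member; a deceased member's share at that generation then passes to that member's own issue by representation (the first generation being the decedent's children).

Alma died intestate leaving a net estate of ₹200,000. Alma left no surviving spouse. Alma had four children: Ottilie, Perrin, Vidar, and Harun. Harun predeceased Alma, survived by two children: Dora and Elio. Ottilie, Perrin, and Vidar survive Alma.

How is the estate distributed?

The entire ₹200,000 passes to the descendants.
That amount (₹200,000) is divided into 4 shares of ₹50,000: Ottilie, Perrin, and Vidar each take ₹50,000; Harun's ₹50,000 share passes to Harun's issue.
Harun's share (₹50,000) is divided into 2 shares of ₹25,000: Dora and Elio each take ₹25,000.

Ottilie: ₹50,000; Perrin: ₹50,000; Vidar: ₹50,000; Dora: ₹25,000; Elio: ₹25,000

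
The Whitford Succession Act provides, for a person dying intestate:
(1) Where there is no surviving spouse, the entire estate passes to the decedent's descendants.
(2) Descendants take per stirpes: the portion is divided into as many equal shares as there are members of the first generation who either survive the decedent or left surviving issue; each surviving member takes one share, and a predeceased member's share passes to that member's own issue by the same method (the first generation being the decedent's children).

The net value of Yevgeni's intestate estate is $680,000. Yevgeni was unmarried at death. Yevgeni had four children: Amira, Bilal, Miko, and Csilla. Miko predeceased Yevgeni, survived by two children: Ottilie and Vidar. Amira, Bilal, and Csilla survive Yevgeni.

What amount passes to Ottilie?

Ottilie receives $85,000.

The entire $680,000 passes to the descendants.
That amount ($680,000) is divided into 4 shares of $170,000: Amira, Bilal, and Csilla each take $170,000; Miko's $170,000 share passes to Miko's issue.
Miko's share ($170,000) is divided into 2 shares of $85,000: Ottilie and Vidar each take $85,000.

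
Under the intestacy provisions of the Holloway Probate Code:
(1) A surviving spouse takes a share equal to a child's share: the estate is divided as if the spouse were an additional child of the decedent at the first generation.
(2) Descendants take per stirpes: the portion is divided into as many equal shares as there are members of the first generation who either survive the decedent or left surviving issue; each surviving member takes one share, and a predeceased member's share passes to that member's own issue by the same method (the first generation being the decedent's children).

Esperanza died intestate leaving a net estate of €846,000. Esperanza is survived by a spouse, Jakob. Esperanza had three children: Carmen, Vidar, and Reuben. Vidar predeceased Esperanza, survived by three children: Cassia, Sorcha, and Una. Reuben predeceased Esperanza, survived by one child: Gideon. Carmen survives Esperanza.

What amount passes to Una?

Una receives €70,500.

The spouse counts as an additional share at the children's level, so there are 4 primary shares of €211,500. Jakob takes one such share (€211,500).
The children's combined portion (€634,500) is divided into 3 shares of €211,500: Carmen takes €211,500; Vidar's €211,500 share passes to Vidar's issue; Reuben's €211,500 share passes to Reuben's issue.
Vidar's share (€211,500) is divided into 3 shares of €70,500: Cassia, Sorcha, and Una each take €70,500.
Reuben's share (€211,500) passes entirely to Gideon.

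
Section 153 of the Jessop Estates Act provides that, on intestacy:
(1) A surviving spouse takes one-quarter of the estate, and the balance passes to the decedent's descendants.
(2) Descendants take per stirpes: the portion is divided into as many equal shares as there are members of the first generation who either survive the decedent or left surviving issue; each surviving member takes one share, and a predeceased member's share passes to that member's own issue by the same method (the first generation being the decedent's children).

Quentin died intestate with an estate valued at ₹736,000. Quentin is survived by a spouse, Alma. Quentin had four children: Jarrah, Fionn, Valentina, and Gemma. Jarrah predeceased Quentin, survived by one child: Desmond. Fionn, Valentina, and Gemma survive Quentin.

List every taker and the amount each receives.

Alma takes one-quarter of ₹736,000 = ₹184,000. The remaining ₹552,000 passes to the descendants.
The descendants' portion (₹552,000) is divided into 4 shares of ₹138,000: Fionn, Valentina, and Gemma each take ₹138,000; Jarrah's ₹138,000 share passes to Jarrah's issue.
Jarrah's share (₹138,000) passes entirely to Desmond.

Alma: ₹184,000; Desmond: ₹138,000; Fionn: ₹138,000; Valentina: ₹138,000; Gemma: ₹138,000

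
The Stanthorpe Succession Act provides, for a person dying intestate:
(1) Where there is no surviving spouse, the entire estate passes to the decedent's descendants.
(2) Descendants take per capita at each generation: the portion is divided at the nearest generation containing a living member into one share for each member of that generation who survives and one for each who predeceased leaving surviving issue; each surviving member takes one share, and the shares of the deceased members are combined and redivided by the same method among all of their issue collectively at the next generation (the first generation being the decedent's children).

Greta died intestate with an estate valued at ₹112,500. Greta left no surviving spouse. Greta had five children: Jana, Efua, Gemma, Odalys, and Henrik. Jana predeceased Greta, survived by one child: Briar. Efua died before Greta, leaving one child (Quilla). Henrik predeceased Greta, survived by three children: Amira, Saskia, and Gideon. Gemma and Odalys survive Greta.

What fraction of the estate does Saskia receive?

The entire ₹112,500 passes to the descendants.
That amount (₹112,500) is divided at the children's generation into 5 shares of ₹22,500. Gemma and Odalys each take ₹22,500. The 3 shares of the deceased (Jana, Efua, and Henrik) are combined into a pool of ₹67,500.
That pool (₹67,500) is divided at the grandchildren's generation equally among Briar, Quilla, Amira, Saskia, and Gideon: ₹13,500 each.

Saskia receives 3/25 of the estate.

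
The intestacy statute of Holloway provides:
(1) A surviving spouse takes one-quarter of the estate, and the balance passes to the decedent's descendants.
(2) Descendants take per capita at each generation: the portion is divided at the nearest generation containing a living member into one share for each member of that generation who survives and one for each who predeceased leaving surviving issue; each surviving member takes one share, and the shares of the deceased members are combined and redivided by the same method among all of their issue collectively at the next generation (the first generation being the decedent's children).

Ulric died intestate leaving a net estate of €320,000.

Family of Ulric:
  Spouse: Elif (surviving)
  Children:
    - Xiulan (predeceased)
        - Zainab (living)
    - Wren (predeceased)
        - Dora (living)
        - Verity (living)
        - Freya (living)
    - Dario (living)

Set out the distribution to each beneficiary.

Elif takes one-quarter of €320,000 = €80,000. The remaining €240,000 passes to the descendants.
The descendants' portion (€240,000) is divided at the children's generation into 3 shares of €80,000. Dario takes €80,000. The 2 shares of the deceased (Xiulan and Wren) are combined into a pool of €160,000.
That pool (€160,000) is divided at the grandchildren's generation equally among Zainab, Dora, Verity, and Freya: €40,000 each.

Elif: €80,000; Zainab: €40,000; Dora: €40,000; Verity: €40,000; Freya: €40,000; Dario: €80,000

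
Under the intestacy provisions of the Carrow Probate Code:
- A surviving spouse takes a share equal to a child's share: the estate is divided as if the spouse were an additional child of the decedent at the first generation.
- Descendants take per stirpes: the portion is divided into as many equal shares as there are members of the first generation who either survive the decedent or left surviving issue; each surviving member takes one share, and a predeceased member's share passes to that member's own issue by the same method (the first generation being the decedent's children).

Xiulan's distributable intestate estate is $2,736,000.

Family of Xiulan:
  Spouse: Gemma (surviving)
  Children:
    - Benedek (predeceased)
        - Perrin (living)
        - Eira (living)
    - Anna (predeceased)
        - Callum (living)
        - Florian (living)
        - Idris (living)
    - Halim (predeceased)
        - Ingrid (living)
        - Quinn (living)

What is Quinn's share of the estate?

Quinn receives $342,000.

The spouse counts as an additional share at the children's level, so there are 4 primary shares of $684,000. Gemma takes one such share ($684,000).
The children's combined portion ($2,052,000) is divided into 3 shares of $684,000: Benedek's $684,000 share passes to Benedek's issue; Anna's $684,000 share passes to Anna's issue; Halim's $684,000 share passes to Halim's issue.
Benedek's share ($684,000) is divided into 2 shares of $342,000: Perrin and Eira each take $342,000.
Anna's share ($684,000) is divided into 3 shares of $228,000: Callum, Florian, and Idris each take $228,000.
Halim's share ($684,000) is divided into 2 shares of $342,000: Ingrid and Quinn each take $342,000.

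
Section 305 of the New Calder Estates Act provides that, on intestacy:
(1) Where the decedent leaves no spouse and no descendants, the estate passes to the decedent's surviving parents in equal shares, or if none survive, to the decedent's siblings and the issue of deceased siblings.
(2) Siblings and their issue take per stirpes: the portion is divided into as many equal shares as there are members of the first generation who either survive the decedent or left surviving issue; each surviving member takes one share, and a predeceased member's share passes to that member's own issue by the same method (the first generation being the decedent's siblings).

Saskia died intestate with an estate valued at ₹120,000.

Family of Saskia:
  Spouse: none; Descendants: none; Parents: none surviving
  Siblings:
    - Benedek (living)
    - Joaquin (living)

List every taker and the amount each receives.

Benedek: ₹60,000; Joaquin: ₹60,000

The entire ₹120,000 passes to the siblings and their issue.
That amount (₹120,000) is divided into 2 shares of ₹60,000: Benedek and Joaquin each take ₹60,000.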